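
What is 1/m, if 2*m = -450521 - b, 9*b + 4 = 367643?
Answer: -9/2211164 ≈ -4.0703e-6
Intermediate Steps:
b = 367639/9 (b = -4/9 + (1/9)*367643 = -4/9 + 367643/9 = 367639/9 ≈ 40849.)
m = -2211164/9 (m = (-450521 - 1*367639/9)/2 = (-450521 - 367639/9)/2 = (1/2)*(-4422328/9) = -2211164/9 ≈ -2.4569e+5)
1/m = 1/(-2211164/9) = -9/2211164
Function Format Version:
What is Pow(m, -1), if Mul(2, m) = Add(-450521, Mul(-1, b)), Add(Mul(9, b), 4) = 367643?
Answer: Rational(-9, 2211164) ≈ -4.0703e-6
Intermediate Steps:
b = Rational(367639, 9) (b = Add(Rational(-4, 9), Mul(Rational(1, 9), 367643)) = Add(Rational(-4, 9), Rational(367643, 9)) = Rational(367639, 9) ≈ 40849.)
m = Rational(-2211164, 9) (m = Mul(Rational(1, 2), Add(-450521, Mul(-1, Rational(367639, 9)))) = Mul(Rational(1, 2), Add(-450521, Rational(-367639, 9))) = Mul(Rational(1, 2), Rational(-4422328, 9)) = Rational(-2211164, 9) ≈ -2.4569e+5)
Pow(m, -1) = Pow(Rational(-2211164, 9), -1) = Rational(-9, 2211164)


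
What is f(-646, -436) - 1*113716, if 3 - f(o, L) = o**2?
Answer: -531029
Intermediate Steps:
f(o, L) = 3 - o**2
f(-646, -436) - 1*113716 = (3 - 1*(-646)**2) - 1*113716 = (3 - 1*417316) - 113716 = (3 - 417316) - 113716 = -417313 - 113716 = -531029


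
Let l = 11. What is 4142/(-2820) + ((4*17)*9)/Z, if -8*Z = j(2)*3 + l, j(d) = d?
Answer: -408151/1410 ≈ -289.47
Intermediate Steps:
Z = -17/8 (Z = -(2*3 + 11)/8 = -(6 + 11)/8 = -1/8*17 = -17/8 ≈ -2.1250)
4142/(-2820) + ((4*17)*9)/Z = 4142/(-2820) + ((4*17)*9)/(-17/8) = 4142*(-1/2820) + (68*9)*(-8/17) = -2071/1410 + 612*(-8/17) = -2071/1410 - 288 = -408151/1410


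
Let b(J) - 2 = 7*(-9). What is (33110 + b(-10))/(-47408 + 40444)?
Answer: -33049/6964 ≈ -4.7457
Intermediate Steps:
b(J) = -61 (b(J) = 2 + 7*(-9) = 2 - 63 = -61)
(33110 + b(-10))/(-47408 + 40444) = (33110 - 61)/(-47408 + 40444) = 33049/(-6964) = 33049*(-1/6964) = -33049/6964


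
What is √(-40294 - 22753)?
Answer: I*√63047 ≈ 251.09*I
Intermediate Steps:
√(-40294 - 22753) = √(-63047) = I*√63047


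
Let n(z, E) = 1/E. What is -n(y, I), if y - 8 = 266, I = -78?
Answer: 1/78 ≈ 0.012821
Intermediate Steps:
y = 274 (y = 8 + 266 = 274)
-n(y, I) = -1/(-78) = -1*(-1/78) = 1/78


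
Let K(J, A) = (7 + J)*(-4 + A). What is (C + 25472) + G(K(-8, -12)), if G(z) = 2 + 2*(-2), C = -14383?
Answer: 11087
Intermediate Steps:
K(J, A) = (-4 + A)*(7 + J)
G(z) = -2 (G(z) = 2 - 4 = -2)
(C + 25472) + G(K(-8, -12)) = (-14383 + 25472) - 2 = 11089 - 2 = 11087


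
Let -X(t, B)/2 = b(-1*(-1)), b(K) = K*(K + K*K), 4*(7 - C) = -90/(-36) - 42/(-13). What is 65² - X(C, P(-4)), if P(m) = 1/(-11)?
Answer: 4229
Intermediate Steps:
P(m) = -1/11
C = 579/104 (C = 7 - (-90/(-36) - 42/(-13))/4 = 7 - (-90*(-1/36) - 42*(-1/13))/4 = 7 - (5/2 + 42/13)/4 = 7 - ¼*149/26 = 7 - 149/104 = 579/104 ≈ 5.5673)
b(K) = K*(K + K²)
X(t, B) = -4 (X(t, B) = -2*(-1*(-1))²*(1 - 1*(-1)) = -2*1²*(1 + 1) = -2*2 = -4)
65² - X(C, P(-4)) = 65² - 1*(-4) = 4225 + 4 = 4229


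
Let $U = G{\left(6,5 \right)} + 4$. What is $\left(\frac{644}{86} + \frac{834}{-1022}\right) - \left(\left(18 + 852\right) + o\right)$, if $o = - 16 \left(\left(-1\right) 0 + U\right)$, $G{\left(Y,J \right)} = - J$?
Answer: $- \frac{19321467}{21973} \approx -879.33$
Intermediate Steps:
$U = -1$ ($U = \left(-1\right) 5 + 4 = -5 + 4 = -1$)
$o = 16$ ($o = - 16 \left(\left(-1\right) 0 - 1\right) = - 16 \left(0 - 1\right) = \left(-16\right) \left(-1\right) = 16$)
$\left(\frac{644}{86} + \frac{834}{-1022}\right) - \left(\left(18 + 852\right) + o\right) = \left(\frac{644}{86} + \frac{834}{-1022}\right) - \left(\left(18 + 852\right) + 16\right) = \left(644 \cdot \frac{1}{86} + 834 \left(- \frac{1}{1022}\right)\right) - \left(870 + 16\right) = \left(\frac{322}{43} - \frac{417}{511}\right) - 886 = \frac{146611}{21973} - 886 = - \frac{19321467}{21973}$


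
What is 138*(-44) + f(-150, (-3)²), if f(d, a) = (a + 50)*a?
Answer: -5541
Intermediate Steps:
f(d, a) = a*(50 + a) (f(d, a) = (50 + a)*a = a*(50 + a))
138*(-44) + f(-150, (-3)²) = 138*(-44) + (-3)²*(50 + (-3)²) = -6072 + 9*(50 + 9) = -6072 + 9*59 = -6072 + 531 = -5541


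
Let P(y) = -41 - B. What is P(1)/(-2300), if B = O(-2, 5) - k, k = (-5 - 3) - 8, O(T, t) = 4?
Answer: 61/2300 ≈ 0.026522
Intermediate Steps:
k = -16 (k = -8 - 8 = -16)
B = 20 (B = 4 - 1*(-16) = 4 + 16 = 20)
P(y) = -61 (P(y) = -41 - 1*20 = -41 - 20 = -61)
P(1)/(-2300) = -61/(-2300) = -61*(-1/2300) = 61/2300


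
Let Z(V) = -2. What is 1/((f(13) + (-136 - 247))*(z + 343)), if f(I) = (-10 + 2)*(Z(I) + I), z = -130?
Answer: -1/100323 ≈ -9.9678e-6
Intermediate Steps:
f(I) = 16 - 8*I (f(I) = (-10 + 2)*(-2 + I) = -8*(-2 + I) = 16 - 8*I)
1/((f(13) + (-136 - 247))*(z + 343)) = 1/(((16 - 8*13) + (-136 - 247))*(-130 + 343)) = 1/(((16 - 104) - 383)*213) = 1/((-88 - 383)*213) = 1/(-471*213) = 1/(-100323) = -1/100323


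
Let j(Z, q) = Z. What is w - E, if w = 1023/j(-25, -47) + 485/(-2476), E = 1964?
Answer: -124116673/61900 ≈ -2005.1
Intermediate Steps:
w = -2545073/61900 (w = 1023/(-25) + 485/(-2476) = 1023*(-1/25) + 485*(-1/2476) = -1023/25 - 485/2476 = -2545073/61900 ≈ -41.116)
w - E = -2545073/61900 - 1*1964 = -2545073/61900 - 1964 = -124116673/61900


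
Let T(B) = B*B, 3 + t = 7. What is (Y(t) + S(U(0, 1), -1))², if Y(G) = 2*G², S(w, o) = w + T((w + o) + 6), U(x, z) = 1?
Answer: 4761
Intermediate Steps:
t = 4 (t = -3 + 7 = 4)
T(B) = B²
S(w, o) = w + (6 + o + w)² (S(w, o) = w + ((w + o) + 6)² = w + ((o + w) + 6)² = w + (6 + o + w)²)
(Y(t) + S(U(0, 1), -1))² = (2*4² + (1 + (6 - 1 + 1)²))² = (2*16 + (1 + 6²))² = (32 + (1 + 36))² = (32 + 37)² = 69² = 4761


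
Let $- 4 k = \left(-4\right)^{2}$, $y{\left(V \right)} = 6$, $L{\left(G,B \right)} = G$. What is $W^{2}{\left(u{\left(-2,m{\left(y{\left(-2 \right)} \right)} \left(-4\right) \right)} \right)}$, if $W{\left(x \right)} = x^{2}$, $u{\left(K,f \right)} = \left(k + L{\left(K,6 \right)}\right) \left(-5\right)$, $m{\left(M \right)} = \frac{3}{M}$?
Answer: $810000$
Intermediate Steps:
$k = -4$ ($k = - \frac{\left(-4\right)^{2}}{4} = \left(- \frac{1}{4}\right) 16 = -4$)
$u{\left(K,f \right)} = 20 - 5 K$ ($u{\left(K,f \right)} = \left(-4 + K\right) \left(-5\right) = 20 - 5 K$)
$W^{2}{\left(u{\left(-2,m{\left(y{\left(-2 \right)} \right)} \left(-4\right) \right)} \right)} = \left(\left(20 - -10\right)^{2}\right)^{2} = \left(\left(20 + 10\right)^{2}\right)^{2} = \left(30^{2}\right)^{2} = 900^{2} = 810000$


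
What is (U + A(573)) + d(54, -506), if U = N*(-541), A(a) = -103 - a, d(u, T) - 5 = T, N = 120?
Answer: -66097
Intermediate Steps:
d(u, T) = 5 + T
U = -64920 (U = 120*(-541) = -64920)
(U + A(573)) + d(54, -506) = (-64920 + (-103 - 1*573)) + (5 - 506) = (-64920 + (-103 - 573)) - 501 = (-64920 - 676) - 501 = -65596 - 501 = -66097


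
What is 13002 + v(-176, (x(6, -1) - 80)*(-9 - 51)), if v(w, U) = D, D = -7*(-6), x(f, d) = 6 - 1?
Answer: 13044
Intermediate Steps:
x(f, d) = 5
D = 42
v(w, U) = 42
13002 + v(-176, (x(6, -1) - 80)*(-9 - 51)) = 13002 + 42 = 13044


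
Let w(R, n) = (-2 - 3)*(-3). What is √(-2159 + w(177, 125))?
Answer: 4*I*√134 ≈ 46.303*I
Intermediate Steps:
w(R, n) = 15 (w(R, n) = -5*(-3) = 15)
√(-2159 + w(177, 125)) = √(-2159 + 15) = √(-2144) = 4*I*√134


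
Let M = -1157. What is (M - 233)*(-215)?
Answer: 298850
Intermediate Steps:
(M - 233)*(-215) = (-1157 - 233)*(-215) = -1390*(-215) = 298850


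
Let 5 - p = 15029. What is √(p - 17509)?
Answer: I*√32533 ≈ 180.37*I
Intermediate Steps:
p = -15024 (p = 5 - 1*15029 = 5 - 15029 = -15024)
√(p - 17509) = √(-15024 - 17509) = √(-32533) = I*√32533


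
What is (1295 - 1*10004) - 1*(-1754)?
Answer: -6955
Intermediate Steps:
(1295 - 1*10004) - 1*(-1754) = (1295 - 10004) + 1754 = -8709 + 1754 = -6955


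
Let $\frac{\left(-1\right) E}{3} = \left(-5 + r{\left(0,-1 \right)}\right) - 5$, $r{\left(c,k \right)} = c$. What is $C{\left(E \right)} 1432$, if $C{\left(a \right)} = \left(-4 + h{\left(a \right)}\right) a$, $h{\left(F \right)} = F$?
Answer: $1116960$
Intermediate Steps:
$E = 30$ ($E = - 3 \left(\left(-5 + 0\right) - 5\right) = - 3 \left(-5 - 5\right) = \left(-3\right) \left(-10\right) = 30$)
$C{\left(a \right)} = a \left(-4 + a\right)$ ($C{\left(a \right)} = \left(-4 + a\right) a = a \left(-4 + a\right)$)
$C{\left(E \right)} 1432 = 30 \left(-4 + 30\right) 1432 = 30 \cdot 26 \cdot 1432 = 780 \cdot 1432 = 1116960$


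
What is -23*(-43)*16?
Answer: 15824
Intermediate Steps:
-23*(-43)*16 = 989*16 = 15824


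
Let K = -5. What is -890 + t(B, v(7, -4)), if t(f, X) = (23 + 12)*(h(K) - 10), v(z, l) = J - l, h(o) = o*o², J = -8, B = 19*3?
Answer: -5615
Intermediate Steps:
B = 57
h(o) = o³
v(z, l) = -8 - l
t(f, X) = -4725 (t(f, X) = (23 + 12)*((-5)³ - 10) = 35*(-125 - 10) = 35*(-135) = -4725)
-890 + t(B, v(7, -4)) = -890 - 4725 = -5615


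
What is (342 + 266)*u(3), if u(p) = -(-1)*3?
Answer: 1824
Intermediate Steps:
u(p) = 3 (u(p) = -1*(-3) = 3)
(342 + 266)*u(3) = (342 + 266)*3 = 608*3 = 1824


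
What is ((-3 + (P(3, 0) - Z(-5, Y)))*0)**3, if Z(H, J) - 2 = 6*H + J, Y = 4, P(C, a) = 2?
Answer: 0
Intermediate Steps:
Z(H, J) = 2 + J + 6*H (Z(H, J) = 2 + (6*H + J) = 2 + (J + 6*H) = 2 + J + 6*H)
((-3 + (P(3, 0) - Z(-5, Y)))*0)**3 = ((-3 + (2 - (2 + 4 + 6*(-5))))*0)**3 = ((-3 + (2 - (2 + 4 - 30)))*0)**3 = ((-3 + (2 - 1*(-24)))*0)**3 = ((-3 + (2 + 24))*0)**3 = ((-3 + 26)*0)**3 = (23*0)**3 = 0**3 = 0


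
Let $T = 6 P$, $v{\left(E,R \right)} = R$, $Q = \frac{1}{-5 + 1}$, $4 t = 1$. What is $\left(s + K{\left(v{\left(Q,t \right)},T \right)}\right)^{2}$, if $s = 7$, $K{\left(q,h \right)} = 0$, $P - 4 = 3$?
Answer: $49$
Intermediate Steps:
$t = \frac{1}{4}$ ($t = \frac{1}{4} \cdot 1 = \frac{1}{4} \approx 0.25$)
$Q = - \frac{1}{4}$ ($Q = \frac{1}{-4} = - \frac{1}{4} \approx -0.25$)
$P = 7$ ($P = 4 + 3 = 7$)
$T = 42$ ($T = 6 \cdot 7 = 42$)
$\left(s + K{\left(v{\left(Q,t \right)},T \right)}\right)^{2} = \left(7 + 0\right)^{2} = 7^{2} = 49$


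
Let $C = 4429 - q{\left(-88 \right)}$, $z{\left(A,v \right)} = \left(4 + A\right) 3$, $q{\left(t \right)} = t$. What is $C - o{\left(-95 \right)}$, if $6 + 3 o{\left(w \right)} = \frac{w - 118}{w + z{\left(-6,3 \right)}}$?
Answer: $\frac{456348}{101} \approx 4518.3$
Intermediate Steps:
$z{\left(A,v \right)} = 12 + 3 A$
$C = 4517$ ($C = 4429 - -88 = 4429 + 88 = 4517$)
$o{\left(w \right)} = -2 + \frac{-118 + w}{3 \left(-6 + w\right)}$ ($o{\left(w \right)} = -2 + \frac{\left(w - 118\right) \frac{1}{w + \left(12 + 3 \left(-6\right)\right)}}{3} = -2 + \frac{\left(-118 + w\right) \frac{1}{w + \left(12 - 18\right)}}{3} = -2 + \frac{\left(-118 + w\right) \frac{1}{w - 6}}{3} = -2 + \frac{\left(-118 + w\right) \frac{1}{-6 + w}}{3} = -2 + \frac{\frac{1}{-6 + w} \left(-118 + w\right)}{3} = -2 + \frac{-118 + w}{3 \left(-6 + w\right)}$)
$C - o{\left(-95 \right)} = 4517 - \frac{-82 - -475}{3 \left(-6 - 95\right)} = 4517 - \frac{-82 + 475}{3 \left(-101\right)} = 4517 - \frac{1}{3} \left(- \frac{1}{101}\right) 393 = 4517 - - \frac{131}{101} = 4517 + \frac{131}{101} = \frac{456348}{101}$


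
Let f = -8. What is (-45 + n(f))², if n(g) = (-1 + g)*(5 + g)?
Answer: 324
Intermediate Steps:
(-45 + n(f))² = (-45 + (-5 + (-8)² + 4*(-8)))² = (-45 + (-5 + 64 - 32))² = (-45 + 27)² = (-18)² = 324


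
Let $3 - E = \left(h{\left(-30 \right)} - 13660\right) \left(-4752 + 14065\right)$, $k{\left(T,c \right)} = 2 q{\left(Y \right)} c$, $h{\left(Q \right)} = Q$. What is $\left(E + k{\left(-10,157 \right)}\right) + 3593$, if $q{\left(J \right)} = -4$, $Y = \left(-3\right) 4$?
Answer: $127497310$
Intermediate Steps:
$Y = -12$
$k{\left(T,c \right)} = - 8 c$ ($k{\left(T,c \right)} = 2 \left(-4\right) c = - 8 c$)
$E = 127494973$ ($E = 3 - \left(-30 - 13660\right) \left(-4752 + 14065\right) = 3 - \left(-13690\right) 9313 = 3 - -127494970 = 3 + 127494970 = 127494973$)
$\left(E + k{\left(-10,157 \right)}\right) + 3593 = \left(127494973 - 1256\right) + 3593 = 127493717 + 3593 = 127497310$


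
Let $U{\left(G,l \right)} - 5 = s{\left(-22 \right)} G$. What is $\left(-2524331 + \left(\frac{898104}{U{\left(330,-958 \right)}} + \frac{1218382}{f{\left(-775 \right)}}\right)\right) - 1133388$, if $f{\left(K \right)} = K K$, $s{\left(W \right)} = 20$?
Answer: $- \frac{2902018489423753}{793425625} \approx -3.6576 \cdot 10^{6}$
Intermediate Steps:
$f{\left(K \right)} = K^{2}$
$U{\left(G,l \right)} = 5 + 20 G$
$\left(-2524331 + \left(\frac{898104}{U{\left(330,-958 \right)}} + \frac{1218382}{f{\left(-775 \right)}}\right)\right) - 1133388 = \left(-2524331 + \left(\frac{898104}{5 + 20 \cdot 330} + \frac{1218382}{\left(-775\right)^{2}}\right)\right) - 1133388 = \left(-2524331 + \left(\frac{898104}{5 + 6600} + \frac{1218382}{600625}\right)\right) - 1133388 = \left(-2524331 + \left(\frac{898104}{6605} + 1218382 \cdot \frac{1}{600625}\right)\right) - 1133388 = \left(-2524331 + \left(898104 \cdot \frac{1}{6605} + \frac{1218382}{600625}\right)\right) - 1133388 = \left(-2524331 + \left(\frac{898104}{6605} + \frac{1218382}{600625}\right)\right) - 1133388 = \left(-2524331 + \frac{109494225622}{793425625}\right) - 1133388 = - \frac{2002759407156253}{793425625} - 1133388 = - \frac{2902018489423753}{793425625}$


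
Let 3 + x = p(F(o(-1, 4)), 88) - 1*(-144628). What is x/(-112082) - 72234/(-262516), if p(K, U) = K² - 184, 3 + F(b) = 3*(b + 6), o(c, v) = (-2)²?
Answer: -7503329133/7355829578 ≈ -1.0201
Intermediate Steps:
o(c, v) = 4
F(b) = 15 + 3*b (F(b) = -3 + 3*(b + 6) = -3 + 3*(6 + b) = -3 + (18 + 3*b) = 15 + 3*b)
p(K, U) = -184 + K²
x = 145170 (x = -3 + ((-184 + (15 + 3*4)²) - 1*(-144628)) = -3 + ((-184 + (15 + 12)²) + 144628) = -3 + ((-184 + 27²) + 144628) = -3 + ((-184 + 729) + 144628) = -3 + (545 + 144628) = -3 + 145173 = 145170)
x/(-112082) - 72234/(-262516) = 145170/(-112082) - 72234/(-262516) = 145170*(-1/112082) - 72234*(-1/262516) = -72585/56041 + 36117/131258 = -7503329133/7355829578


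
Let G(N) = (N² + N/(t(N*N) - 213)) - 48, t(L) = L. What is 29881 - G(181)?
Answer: -92176117/32548 ≈ -2832.0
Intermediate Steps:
G(N) = -48 + N² + N/(-213 + N²) (G(N) = (N² + N/(N*N - 213)) - 48 = (N² + N/(N² - 213)) - 48 = (N² + N/(-213 + N²)) - 48 = -48 + N² + N/(-213 + N²))
29881 - G(181) = 29881 - (10224 + 181 + 181⁴ - 261*181²)/(-213 + 181²) = 29881 - (10224 + 181 + 1073283121 - 261*32761)/(-213 + 32761) = 29881 - (10224 + 181 + 1073283121 - 8550621)/32548 = 29881 - 1064742905/32548 = -92176117/32548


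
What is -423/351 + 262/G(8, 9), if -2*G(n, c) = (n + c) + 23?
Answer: -5579/390 ≈ -14.305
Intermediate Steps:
G(n, c) = -23/2 - c/2 - n/2 (G(n, c) = -((n + c) + 23)/2 = -((c + n) + 23)/2 = -(23 + c + n)/2 = -23/2 - c/2 - n/2)
-423/351 + 262/G(8, 9) = -423/351 + 262/(-23/2 - 1/2*9 - 1/2*8) = -423*1/351 + 262/(-23/2 - 9/2 - 4) = -47/39 + 262/(-20) = -47/39 + 262*(-1/20) = -47/39 - 131/10 = -5579/390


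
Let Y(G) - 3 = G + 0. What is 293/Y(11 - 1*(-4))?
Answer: 293/18 ≈ 16.278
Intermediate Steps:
Y(G) = 3 + G (Y(G) = 3 + (G + 0) = 3 + G)
293/Y(11 - 1*(-4)) = 293/(3 + (11 - 1*(-4))) = 293/(3 + (11 + 4)) = 293/(3 + 15) = 293/18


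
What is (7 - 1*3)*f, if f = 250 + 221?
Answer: 1884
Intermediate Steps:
f = 471
(7 - 1*3)*f = (7 - 1*3)*471 = (7 - 3)*471 = 4*471 = 1884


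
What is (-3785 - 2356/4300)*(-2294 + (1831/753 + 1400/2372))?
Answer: 1387671207946184/160006225 ≈ 8.6726e+6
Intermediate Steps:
(-3785 - 2356/4300)*(-2294 + (1831/753 + 1400/2372)) = (-3785 - 2356*1/4300)*(-2294 + (1831*(1/753) + 1400*(1/2372))) = (-3785 - 589/1075)*(-2294 + (1831/753 + 350/593)) = -4069464*(-2294 + 1349333/446529)/1075 = -4069464/1075*(-1022988193/446529) = 1387671207946184/160006225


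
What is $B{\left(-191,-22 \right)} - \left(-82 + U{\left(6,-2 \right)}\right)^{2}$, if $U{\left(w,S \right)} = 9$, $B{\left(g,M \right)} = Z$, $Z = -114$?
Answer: $-5443$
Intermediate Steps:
$B{\left(g,M \right)} = -114$
$B{\left(-191,-22 \right)} - \left(-82 + U{\left(6,-2 \right)}\right)^{2} = -114 - \left(-82 + 9\right)^{2} = -114 - \left(-73\right)^{2} = -114 - 5329 = -5443$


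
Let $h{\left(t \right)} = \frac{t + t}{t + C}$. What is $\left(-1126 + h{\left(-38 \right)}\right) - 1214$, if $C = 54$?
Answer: $- \frac{9379}{4} \approx -2344.8$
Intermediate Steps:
$h{\left(t \right)} = \frac{2 t}{54 + t}$ ($h{\left(t \right)} = \frac{t + t}{t + 54} = \frac{2 t}{54 + t}$)
$\left(-1126 + h{\left(-38 \right)}\right) - 1214 = \left(-1126 + 2 \left(-38\right) \frac{1}{54 - 38}\right) - 1214 = \left(-1126 + 2 \left(-38\right) \frac{1}{16}\right) - 1214 = \left(-1126 - \frac{19}{4}\right) - 1214 = - \frac{4523}{4} - 1214 = - \frac{9379}{4}$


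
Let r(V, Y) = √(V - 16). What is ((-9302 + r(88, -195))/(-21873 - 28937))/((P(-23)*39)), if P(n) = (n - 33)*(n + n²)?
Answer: -4651/28075167120 + √2/9358389040 ≈ -1.6551e-7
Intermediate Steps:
r(V, Y) = √(-16 + V)
P(n) = (-33 + n)*(n + n²)
((-9302 + r(88, -195))/(-21873 - 28937))/((P(-23)*39)) = ((-9302 + √(-16 + 88))/(-21873 - 28937))/((-23*(-33 + (-23)² - 32*(-23))*39)) = ((-9302 + √72)/(-50810))/((-23*(-33 + 529 + 736)*39)) = ((-9302 + 6*√2)*(-1/50810))/((-23*1232*39)) = (4651/25405 - 3*√2/25405)/((-28336*39)) = (4651/25405 - 3*√2/25405)/(-1105104) = (4651/25405 - 3*√2/25405)*(-1/1105104) = -4651/28075167120 + √2/9358389040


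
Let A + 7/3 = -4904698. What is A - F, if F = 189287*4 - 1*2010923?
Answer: -10952776/3 ≈ -3.6509e+6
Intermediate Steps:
A = -14714101/3 (A = -7/3 - 4904698 = -14714101/3 ≈ -4.9047e+6)
F = -1253775 (F = 757148 - 2010923 = -1253775)
A - F = -14714101/3 - 1*(-1253775) = -14714101/3 + 1253775 = -10952776/3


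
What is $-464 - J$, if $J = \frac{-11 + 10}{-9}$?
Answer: $- \frac{4177}{9} \approx -464.11$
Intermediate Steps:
$J = \frac{1}{9}$ ($J = \left(-1\right) \left(- \frac{1}{9}\right) = \frac{1}{9} \approx 0.11111$)
$-464 - J = -464 - \frac{1}{9} = - \frac{4177}{9}$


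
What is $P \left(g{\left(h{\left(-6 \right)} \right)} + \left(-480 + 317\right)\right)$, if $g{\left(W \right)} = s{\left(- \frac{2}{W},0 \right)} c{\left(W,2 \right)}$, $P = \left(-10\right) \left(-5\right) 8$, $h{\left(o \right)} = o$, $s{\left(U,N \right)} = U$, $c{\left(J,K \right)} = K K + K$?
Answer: $-64400$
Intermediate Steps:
$c{\left(J,K \right)} = K + K^{2}$ ($c{\left(J,K \right)} = K^{2} + K = K + K^{2}$)
$P = 400$ ($P = 50 \cdot 8 = 400$)
$g{\left(W \right)} = - \frac{12}{W}$ ($g{\left(W \right)} = - \frac{2}{W} 2 \left(1 + 2\right) = - \frac{2}{W} 2 \cdot 3 = - \frac{2}{W} 6 = - \frac{12}{W}$)
$P \left(g{\left(h{\left(-6 \right)} \right)} + \left(-480 + 317\right)\right) = 400 \left(- \frac{12}{-6} + \left(-480 + 317\right)\right) = 400 \left(\left(-12\right) \left(- \frac{1}{6}\right) - 163\right) = 400 \left(2 - 163\right) = 400 \left(-161\right) = -64400$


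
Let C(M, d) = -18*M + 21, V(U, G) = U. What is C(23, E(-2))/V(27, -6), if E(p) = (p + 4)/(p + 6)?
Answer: -131/9 ≈ -14.556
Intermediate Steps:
E(p) = (4 + p)/(6 + p)
C(M, d) = 21 - 18*M
C(23, E(-2))/V(27, -6) = (21 - 18*23)/27 = (21 - 414)*(1/27) = -393*1/27 = -131/9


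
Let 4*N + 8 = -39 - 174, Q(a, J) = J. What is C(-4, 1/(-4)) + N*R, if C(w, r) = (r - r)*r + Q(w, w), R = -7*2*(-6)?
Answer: -4645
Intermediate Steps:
R = 84 (R = -14*(-6) = 84)
N = -221/4 (N = -2 + (-39 - 174)/4 = -2 + (¼)*(-213) = -2 - 213/4 = -221/4 ≈ -55.250)
C(w, r) = w (C(w, r) = (r - r)*r + w = 0*r + w = 0 + w = w)
C(-4, 1/(-4)) + N*R = -4 - 221/4*84 = -4 - 4641 = -4645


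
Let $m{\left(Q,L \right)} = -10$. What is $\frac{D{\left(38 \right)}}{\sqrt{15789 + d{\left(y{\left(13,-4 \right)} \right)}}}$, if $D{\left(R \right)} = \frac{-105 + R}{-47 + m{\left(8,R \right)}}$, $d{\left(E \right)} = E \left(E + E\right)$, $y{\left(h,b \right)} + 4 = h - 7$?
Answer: $\frac{67 \sqrt{15797}}{900429} \approx 0.0093522$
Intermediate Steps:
$y{\left(h,b \right)} = -11 + h$ ($y{\left(h,b \right)} = -4 + \left(h - 7\right) = -4 + \left(-7 + h\right) = -11 + h$)
$d{\left(E \right)} = 2 E^{2}$ ($d{\left(E \right)} = E 2 E = 2 E^{2}$)
$D{\left(R \right)} = \frac{35}{19} - \frac{R}{57}$ ($D{\left(R \right)} = \frac{-105 + R}{-47 - 10} = \frac{-105 + R}{-57} = \left(-105 + R\right) \left(- \frac{1}{57}\right) = \frac{35}{19} - \frac{R}{57}$)
$\frac{D{\left(38 \right)}}{\sqrt{15789 + d{\left(y{\left(13,-4 \right)} \right)}}} = \frac{\frac{35}{19} - \frac{2}{3}}{\sqrt{15789 + 2 \left(-11 + 13\right)^{2}}} = \frac{\frac{35}{19} - \frac{2}{3}}{\sqrt{15789 + 2 \cdot 2^{2}}} = \frac{67}{57 \sqrt{15789 + 2 \cdot 4}} = \frac{67}{57 \sqrt{15789 + 8}} = \frac{67}{57 \sqrt{15797}} = \frac{67 \frac{\sqrt{15797}}{15797}}{57} = \frac{67 \sqrt{15797}}{900429}$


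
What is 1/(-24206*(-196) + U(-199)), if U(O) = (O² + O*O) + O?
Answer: 1/4823379 ≈ 2.0732e-7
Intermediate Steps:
U(O) = O + 2*O² (U(O) = (O² + O²) + O = 2*O² + O = O + 2*O²)
1/(-24206*(-196) + U(-199)) = 1/(-24206*(-196) - 199*(1 + 2*(-199))) = 1/(4744376 - 199*(1 - 398)) = 1/(4744376 - 199*(-397)) = 1/(4744376 + 79003) = 1/4823379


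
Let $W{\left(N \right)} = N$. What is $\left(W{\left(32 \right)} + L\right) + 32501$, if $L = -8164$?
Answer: $24369$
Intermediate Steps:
$\left(W{\left(32 \right)} + L\right) + 32501 = \left(32 - 8164\right) + 32501 = -8132 + 32501 = 24369$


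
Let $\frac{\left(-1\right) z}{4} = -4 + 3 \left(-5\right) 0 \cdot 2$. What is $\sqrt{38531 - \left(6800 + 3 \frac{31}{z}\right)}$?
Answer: $\frac{\sqrt{507603}}{4} \approx 178.12$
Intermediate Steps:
$z = 16$ ($z = - 4 \left(-4 + 3 \left(-5\right) 0 \cdot 2\right) = - 4 \left(-4 + \left(-15\right) 0 \cdot 2\right) = - 4 \left(-4 + 0 \cdot 2\right) = - 4 \left(-4 + 0\right) = \left(-4\right) \left(-4\right) = 16$)
$\sqrt{38531 - \left(6800 + 3 \frac{31}{z}\right)} = \sqrt{38531 - \left(6800 + 3 \cdot \frac{31}{16}\right)} = \sqrt{38531 - \left(6800 + 3 \cdot 31 \cdot \frac{1}{16}\right)} = \sqrt{38531 - \frac{108893}{16}} = \sqrt{\frac{507603}{16}} = \frac{\sqrt{507603}}{4}$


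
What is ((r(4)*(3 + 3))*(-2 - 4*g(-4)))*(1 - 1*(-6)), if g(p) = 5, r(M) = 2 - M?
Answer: 1848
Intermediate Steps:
((r(4)*(3 + 3))*(-2 - 4*g(-4)))*(1 - 1*(-6)) = (((2 - 1*4)*(3 + 3))*(-2 - 4*5))*(1 - 1*(-6)) = (((2 - 4)*6)*(-2 - 20))*(1 + 6) = (-2*6*(-22))*7 = -12*(-22)*7 = 264*7 = 1848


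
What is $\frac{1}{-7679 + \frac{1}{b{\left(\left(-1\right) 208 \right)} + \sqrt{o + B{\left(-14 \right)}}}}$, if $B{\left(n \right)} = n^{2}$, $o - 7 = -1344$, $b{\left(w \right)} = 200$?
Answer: $\frac{- \sqrt{1141} + 200 i}{- 1535799 i + 7679 \sqrt{1141}} \approx -0.00013023 + 1.3912 \cdot 10^{-11} i$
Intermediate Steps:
$o = -1337$ ($o = 7 - 1344 = -1337$)
$\frac{1}{-7679 + \frac{1}{b{\left(\left(-1\right) 208 \right)} + \sqrt{o + B{\left(-14 \right)}}}} = \frac{1}{-7679 + \frac{1}{200 + \sqrt{-1337 + \left(-14\right)^{2}}}} = \frac{1}{-7679 + \frac{1}{200 + \sqrt{-1337 + 196}}} = \frac{1}{-7679 + \frac{1}{200 + \sqrt{-1141}}} = \frac{1}{-7679 + \frac{1}{200 + i \sqrt{1141}}}$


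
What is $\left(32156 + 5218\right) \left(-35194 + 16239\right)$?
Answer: $-708424170$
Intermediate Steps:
$\left(32156 + 5218\right) \left(-35194 + 16239\right) = 37374 \left(-18955\right) = -708424170$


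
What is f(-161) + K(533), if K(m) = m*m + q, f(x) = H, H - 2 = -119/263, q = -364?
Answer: 74620082/263 ≈ 2.8373e+5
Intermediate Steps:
H = 407/263 (H = 2 - 119/263 = 407/263 ≈ 1.5475)
f(x) = 407/263
K(m) = -364 + m² (K(m) = m*m - 364 = m² - 364 = -364 + m²)
f(-161) + K(533) = 407/263 + (-364 + 533²) = 407/263 + (-364 + 284089) = 407/263 + 283725 = 74620082/263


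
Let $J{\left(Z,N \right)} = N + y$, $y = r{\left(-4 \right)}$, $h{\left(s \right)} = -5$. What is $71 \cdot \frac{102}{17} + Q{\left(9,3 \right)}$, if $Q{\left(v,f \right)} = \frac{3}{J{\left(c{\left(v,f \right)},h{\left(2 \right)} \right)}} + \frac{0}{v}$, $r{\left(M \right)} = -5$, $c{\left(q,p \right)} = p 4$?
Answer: $\frac{4257}{10} \approx 425.7$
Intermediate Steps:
$c{\left(q,p \right)} = 4 p$
$y = -5$
$J{\left(Z,N \right)} = -5 + N$ ($J{\left(Z,N \right)} = N - 5 = -5 + N$)
$Q{\left(v,f \right)} = - \frac{3}{10}$ ($Q{\left(v,f \right)} = \frac{3}{-5 - 5} + \frac{0}{v} = \frac{3}{-10} + 0 = 3 \left(- \frac{1}{10}\right) + 0 = - \frac{3}{10} + 0 = - \frac{3}{10}$)
$71 \cdot \frac{102}{17} + Q{\left(9,3 \right)} = 71 \cdot \frac{102}{17} - \frac{3}{10} = 71 \cdot 102 \cdot \frac{1}{17} - \frac{3}{10} = 71 \cdot 6 - \frac{3}{10} = 426 - \frac{3}{10} = \frac{4257}{10}$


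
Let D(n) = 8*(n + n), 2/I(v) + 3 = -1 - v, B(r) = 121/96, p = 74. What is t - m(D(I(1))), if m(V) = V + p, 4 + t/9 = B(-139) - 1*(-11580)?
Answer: 16660439/160 ≈ 1.0413e+5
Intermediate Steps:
B(r) = 121/96 (B(r) = 121*(1/96) = 121/96)
I(v) = 2/(-4 - v) (I(v) = 2/(-3 + (-1 - v)) = 2/(-4 - v))
D(n) = 16*n (D(n) = 8*(2*n) = 16*n)
t = 3334251/32 (t = -36 + 9*(121/96 - 1*(-11580)) = -36 + 9*(121/96 + 11580) = -36 + 9*(1111801/96) = -36 + 3335403/32 = 3334251/32 ≈ 1.0420e+5)
m(V) = 74 + V (m(V) = V + 74 = 74 + V)
t - m(D(I(1))) = 3334251/32 - (74 + 16*(-2/(4 + 1))) = 3334251/32 - (74 + 16*(-2/5)) = 3334251/32 - (74 + 16*(-2*⅕)) = 3334251/32 - (74 + 16*(-⅖)) = 3334251/32 - (74 - 32/5) = 3334251/32 - 1*338/5 = 3334251/32 - 338/5 = 16660439/160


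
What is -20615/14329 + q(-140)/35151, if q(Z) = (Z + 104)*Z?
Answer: -31067605/23984699 ≈ -1.2953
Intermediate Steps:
q(Z) = Z*(104 + Z) (q(Z) = (104 + Z)*Z = Z*(104 + Z))
-20615/14329 + q(-140)/35151 = -20615/14329 - 140*(104 - 140)/35151 = -20615*1/14329 - 140*(-36)*(1/35151) = -2945/2047 + 5040*(1/35151) = -2945/2047 + 1680/11717 = -31067605/23984699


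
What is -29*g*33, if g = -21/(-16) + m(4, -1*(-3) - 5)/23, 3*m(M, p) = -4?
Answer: -441815/368 ≈ -1200.6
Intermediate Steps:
m(M, p) = -4/3 (m(M, p) = (1/3)*(-4) = -4/3)
g = 1385/1104 (g = -21/(-16) - 4/3/23 = -21*(-1/16) - 4/3*1/23 = 21/16 - 4/69 = 1385/1104 ≈ 1.2545)
-29*g*33 = -29*1385/1104*33 = -40165/1104*33 = -441815/368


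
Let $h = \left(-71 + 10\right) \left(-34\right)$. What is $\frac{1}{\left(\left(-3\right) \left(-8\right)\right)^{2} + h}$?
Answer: $\frac{1}{2650} \approx 0.00037736$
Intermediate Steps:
$h = 2074$ ($h = \left(-61\right) \left(-34\right) = 2074$)
$\frac{1}{\left(\left(-3\right) \left(-8\right)\right)^{2} + h} = \frac{1}{\left(\left(-3\right) \left(-8\right)\right)^{2} + 2074} = \frac{1}{24^{2} + 2074} = \frac{1}{576 + 2074} = \frac{1}{2650}$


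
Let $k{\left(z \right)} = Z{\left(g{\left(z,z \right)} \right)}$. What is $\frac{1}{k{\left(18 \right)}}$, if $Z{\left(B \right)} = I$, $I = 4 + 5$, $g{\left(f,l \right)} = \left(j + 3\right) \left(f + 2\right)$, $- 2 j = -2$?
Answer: $\frac{1}{9} \approx 0.11111$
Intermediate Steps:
$j = 1$ ($j = \left(- \frac{1}{2}\right) \left(-2\right) = 1$)
$g{\left(f,l \right)} = 8 + 4 f$ ($g{\left(f,l \right)} = \left(1 + 3\right) \left(f + 2\right) = 4 \left(2 + f\right) = 8 + 4 f$)
$I = 9$
$Z{\left(B \right)} = 9$
$k{\left(z \right)} = 9$
$\frac{1}{k{\left(18 \right)}} = \frac{1}{9}$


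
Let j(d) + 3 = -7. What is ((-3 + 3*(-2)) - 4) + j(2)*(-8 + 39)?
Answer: -323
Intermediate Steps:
j(d) = -10 (j(d) = -3 - 7 = -10)
((-3 + 3*(-2)) - 4) + j(2)*(-8 + 39) = ((-3 + 3*(-2)) - 4) - 10*(-8 + 39) = ((-3 - 6) - 4) - 10*31 = (-9 - 4) - 310 = -13 - 310 = -323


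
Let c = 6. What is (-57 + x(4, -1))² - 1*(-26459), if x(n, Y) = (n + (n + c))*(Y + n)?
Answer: 26684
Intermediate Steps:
x(n, Y) = (6 + 2*n)*(Y + n) (x(n, Y) = (n + (n + 6))*(Y + n) = (n + (6 + n))*(Y + n) = (6 + 2*n)*(Y + n))
(-57 + x(4, -1))² - 1*(-26459) = (-57 + (2*4² + 6*(-1) + 6*4 + 2*(-1)*4))² - 1*(-26459) = (-57 + (2*16 - 6 + 24 - 8))² + 26459 = (-57 + (32 - 6 + 24 - 8))² + 26459 = (-57 + 42)² + 26459 = (-15)² + 26459 = 225 + 26459 = 26684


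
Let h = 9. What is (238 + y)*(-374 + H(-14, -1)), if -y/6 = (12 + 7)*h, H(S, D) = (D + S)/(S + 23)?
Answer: 888076/3 ≈ 2.9603e+5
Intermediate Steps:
H(S, D) = (D + S)/(23 + S)
y = -1026 (y = -6*(12 + 7)*9 = -114*9 = -6*171 = -1026)
(238 + y)*(-374 + H(-14, -1)) = (238 - 1026)*(-374 + (-1 - 14)/(23 - 14)) = -788*(-374 - 15/9) = -788*(-374 + (1/9)*(-15)) = -788*(-374 - 5/3) = -788*(-1127/3) = 888076/3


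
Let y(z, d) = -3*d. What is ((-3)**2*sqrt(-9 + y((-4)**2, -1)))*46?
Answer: 414*I*sqrt(6) ≈ 1014.1*I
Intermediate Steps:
((-3)**2*sqrt(-9 + y((-4)**2, -1)))*46 = ((-3)**2*sqrt(-9 - 3*(-1)))*46 = (9*sqrt(-9 + 3))*46 = (9*sqrt(-6))*46 = (9*(I*sqrt(6)))*46 = (9*I*sqrt(6))*46 = 414*I*sqrt(6)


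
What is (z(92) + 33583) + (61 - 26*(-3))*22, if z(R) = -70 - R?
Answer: 36479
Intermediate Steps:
(z(92) + 33583) + (61 - 26*(-3))*22 = ((-70 - 1*92) + 33583) + (61 - 26*(-3))*22 = ((-70 - 92) + 33583) + (61 + 78)*22 = (-162 + 33583) + 139*22 = 33421 + 3058 = 36479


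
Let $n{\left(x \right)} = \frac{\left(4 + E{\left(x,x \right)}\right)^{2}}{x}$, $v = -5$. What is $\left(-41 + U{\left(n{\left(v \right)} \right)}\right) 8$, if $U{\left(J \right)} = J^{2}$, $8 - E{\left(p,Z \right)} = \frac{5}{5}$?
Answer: $\frac{108928}{25} \approx 4357.1$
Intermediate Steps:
$E{\left(p,Z \right)} = 7$ ($E{\left(p,Z \right)} = 8 - \frac{5}{5} = 8 - 5 \cdot \frac{1}{5} = 8 - 1 = 7$)
$n{\left(x \right)} = \frac{121}{x}$ ($n{\left(x \right)} = \frac{\left(4 + 7\right)^{2}}{x} = \frac{11^{2}}{x} = \frac{121}{x}$)
$\left(-41 + U{\left(n{\left(v \right)} \right)}\right) 8 = \left(-41 + \left(\frac{121}{-5}\right)^{2}\right) 8 = \left(-41 + \left(121 \left(- \frac{1}{5}\right)\right)^{2}\right) 8 = \left(-41 + \left(- \frac{121}{5}\right)^{2}\right) 8 = \left(-41 + \frac{14641}{25}\right) 8 = \frac{13616}{25} \cdot 8 = \frac{108928}{25}$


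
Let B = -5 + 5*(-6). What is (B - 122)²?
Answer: 24649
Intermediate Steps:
B = -35 (B = -5 - 30 = -35)
(B - 122)² = (-35 - 122)² = (-157)² = 24649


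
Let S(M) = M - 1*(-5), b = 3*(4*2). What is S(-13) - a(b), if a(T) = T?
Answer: -32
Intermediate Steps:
b = 24 (b = 3*8 = 24)
S(M) = 5 + M (S(M) = M + 5 = 5 + M)
S(-13) - a(b) = (5 - 13) - 1*24 = -8 - 24 = -32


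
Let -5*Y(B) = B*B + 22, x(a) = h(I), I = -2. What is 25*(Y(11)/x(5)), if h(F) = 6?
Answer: -715/6 ≈ -119.17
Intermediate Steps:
x(a) = 6
Y(B) = -22/5 - B**2/5 (Y(B) = -(B*B + 22)/5 = -(B**2 + 22)/5 = -(22 + B**2)/5 = -22/5 - B**2/5)
25*(Y(11)/x(5)) = 25*((-22/5 - 1/5*11**2)/6) = 25*((-22/5 - 1/5*121)*(1/6)) = 25*((-22/5 - 121/5)*(1/6)) = 25*(-143/5*1/6) = 25*(-143/30) = -715/6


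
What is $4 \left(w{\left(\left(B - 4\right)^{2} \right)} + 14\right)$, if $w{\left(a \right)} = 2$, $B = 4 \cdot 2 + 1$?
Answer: $64$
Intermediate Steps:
$B = 9$ ($B = 8 + 1 = 9$)
$4 \left(w{\left(\left(B - 4\right)^{2} \right)} + 14\right) = 4 \left(2 + 14\right) = 4 \cdot 16 = 64$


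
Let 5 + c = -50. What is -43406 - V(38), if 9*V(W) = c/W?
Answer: -14844797/342 ≈ -43406.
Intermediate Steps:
c = -55 (c = -5 - 50 = -55)
V(W) = -55/(9*W) (V(W) = (-55/W)/9 = -55/(9*W))
-43406 - V(38) = -43406 - (-55)/(9*38) = -43406 - 1*(-55/342) = -43406 + 55/342 = -14844797/342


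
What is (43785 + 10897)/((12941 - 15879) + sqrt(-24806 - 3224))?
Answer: -80327858/4329937 - 27341*I*sqrt(28030)/4329937 ≈ -18.552 - 1.0572*I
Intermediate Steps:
(43785 + 10897)/((12941 - 15879) + sqrt(-24806 - 3224)) = 54682/(-2938 + sqrt(-28030)) = 54682/(-2938 + I*sqrt(28030))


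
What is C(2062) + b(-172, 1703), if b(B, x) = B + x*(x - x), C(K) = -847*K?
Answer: -1746686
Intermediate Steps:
b(B, x) = B (b(B, x) = B + x*0 = B + 0 = B)
C(2062) + b(-172, 1703) = -847*2062 - 172 = -1746514 - 172 = -1746686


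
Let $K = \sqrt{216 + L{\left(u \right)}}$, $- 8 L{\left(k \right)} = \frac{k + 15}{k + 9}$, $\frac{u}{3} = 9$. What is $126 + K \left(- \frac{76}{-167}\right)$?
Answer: $126 + \frac{19 \sqrt{31083}}{501} \approx 132.69$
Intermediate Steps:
$u = 27$ ($u = 3 \cdot 9 = 27$)
$L{\left(k \right)} = - \frac{15 + k}{8 \left(9 + k\right)}$ ($L{\left(k \right)} = - \frac{\left(k + 15\right) \frac{1}{k + 9}}{8} = - \frac{\left(15 + k\right) \frac{1}{9 + k}}{8} = - \frac{\frac{1}{9 + k} \left(15 + k\right)}{8} = - \frac{15 + k}{8 \left(9 + k\right)}$)
$K = \frac{\sqrt{31083}}{12}$ ($K = \sqrt{216 + \frac{-15 - 27}{8 \left(9 + 27\right)}} = \sqrt{216 + \frac{-15 - 27}{8 \cdot 36}} = \sqrt{216 + \frac{1}{8} \cdot \frac{1}{36} \left(-42\right)} = \sqrt{216 - \frac{7}{48}} = \sqrt{\frac{10361}{48}} = \frac{\sqrt{31083}}{12} \approx 14.692$)
$126 + K \left(- \frac{76}{-167}\right) = 126 + \frac{\sqrt{31083}}{12} \left(- \frac{76}{-167}\right) = 126 + \frac{\sqrt{31083}}{12} \left(\left(-76\right) \left(- \frac{1}{167}\right)\right) = 126 + \frac{\sqrt{31083}}{12} \cdot \frac{76}{167} = 126 + \frac{19 \sqrt{31083}}{501}$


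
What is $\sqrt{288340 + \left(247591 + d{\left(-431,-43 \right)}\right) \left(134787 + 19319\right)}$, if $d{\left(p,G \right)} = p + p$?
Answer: $\sqrt{38022707614} \approx 1.9499 \cdot 10^{5}$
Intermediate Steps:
$d{\left(p,G \right)} = 2 p$
$\sqrt{288340 + \left(247591 + d{\left(-431,-43 \right)}\right) \left(134787 + 19319\right)} = \sqrt{288340 + \left(247591 + 2 \left(-431\right)\right) \left(134787 + 19319\right)} = \sqrt{288340 + \left(247591 - 862\right) 154106} = \sqrt{288340 + 246729 \cdot 154106} = \sqrt{288340 + 38022419274} = \sqrt{38022707614}$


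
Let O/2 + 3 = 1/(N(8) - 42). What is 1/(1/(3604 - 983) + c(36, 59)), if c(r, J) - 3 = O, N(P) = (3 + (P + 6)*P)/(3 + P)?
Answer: -909487/2785776 ≈ -0.32648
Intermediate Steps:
N(P) = (3 + P*(6 + P))/(3 + P) (N(P) = (3 + (6 + P)*P)/(3 + P) = (3 + P*(6 + P))/(3 + P))
O = -2104/347 (O = -6 + 2/((3 + 8² + 6*8)/(3 + 8) - 42) = -6 + 2/((3 + 64 + 48)/11 - 42) = -6 + 2/((1/11)*115 - 42) = -6 + 2/(115/11 - 42) = -6 + 2/(-347/11) = -6 + 2*(-11/347) = -6 - 22/347 = -2104/347 ≈ -6.0634)
c(r, J) = -1063/347 (c(r, J) = 3 - 2104/347 = -1063/347)
1/(1/(3604 - 983) + c(36, 59)) = 1/(1/(3604 - 983) - 1063/347) = 1/(1/2621 - 1063/347) = 1/(-2785776/909487) = -909487/2785776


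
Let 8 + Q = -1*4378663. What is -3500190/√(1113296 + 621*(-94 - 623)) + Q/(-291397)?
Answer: 4378671/291397 - 3500190*√71/6887 ≈ -4267.4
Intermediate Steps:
Q = -4378671 (Q = -8 - 1*4378663 = -8 - 4378663 = -4378671)
-3500190/√(1113296 + 621*(-94 - 623)) + Q/(-291397) = -3500190/√(1113296 + 621*(-94 - 623)) - 4378671/(-291397) = -3500190/√(1113296 + 621*(-717)) - 4378671*(-1/291397) = -3500190/√(1113296 - 445257) + 4378671/291397 = -3500190*√71/6887 + 4378671/291397 = 4378671/291397 - 3500190*√71/6887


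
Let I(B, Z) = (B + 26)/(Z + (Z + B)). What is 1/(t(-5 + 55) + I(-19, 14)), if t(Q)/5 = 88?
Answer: 9/3967 ≈ 0.0022687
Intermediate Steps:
t(Q) = 440 (t(Q) = 5*88 = 440)
I(B, Z) = (26 + B)/(B + 2*Z) (I(B, Z) = (26 + B)/(Z + (B + Z)) = (26 + B)/(B + 2*Z))
1/(t(-5 + 55) + I(-19, 14)) = 1/(440 + (26 - 19)/(-19 + 2*14)) = 1/(440 + 7/(-19 + 28)) = 1/(440 + 7/9) = 1/(3967/9) = 9/3967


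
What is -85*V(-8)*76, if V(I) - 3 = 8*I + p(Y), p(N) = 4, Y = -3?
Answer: 368220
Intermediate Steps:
V(I) = 7 + 8*I (V(I) = 3 + (8*I + 4) = 3 + (4 + 8*I) = 7 + 8*I)
-85*V(-8)*76 = -85*(7 + 8*(-8))*76 = -85*(7 - 64)*76 = -85*(-57)*76 = 4845*76 = 368220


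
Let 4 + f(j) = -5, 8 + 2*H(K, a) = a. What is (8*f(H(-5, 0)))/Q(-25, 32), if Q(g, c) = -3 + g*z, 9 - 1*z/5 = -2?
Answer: 36/689 ≈ 0.052250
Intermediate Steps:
z = 55 (z = 45 - 5*(-2) = 45 + 10 = 55)
H(K, a) = -4 + a/2
Q(g, c) = -3 + 55*g (Q(g, c) = -3 + g*55 = -3 + 55*g)
f(j) = -9 (f(j) = -4 - 5 = -9)
(8*f(H(-5, 0)))/Q(-25, 32) = (8*(-9))/(-3 + 55*(-25)) = -72/(-3 - 1375) = -72/(-1378) = -72*(-1/1378) = 36/689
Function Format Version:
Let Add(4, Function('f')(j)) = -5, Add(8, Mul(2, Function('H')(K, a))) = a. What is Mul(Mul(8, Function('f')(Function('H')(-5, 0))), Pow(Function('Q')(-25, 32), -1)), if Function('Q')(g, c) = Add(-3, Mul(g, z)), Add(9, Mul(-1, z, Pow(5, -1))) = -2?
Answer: Rational(36, 689) ≈ 0.052250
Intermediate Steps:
z = 55 (z = Add(45, Mul(-5, -2)) = Add(45, 10) = 55)
Function('H')(K, a) = Add(-4, Mul(Rational(1, 2), a))
Function('Q')(g, c) = Add(-3, Mul(55, g)) (Function('Q')(g, c) = Add(-3, Mul(g, 55)) = Add(-3, Mul(55, g)))
Function('f')(j) = -9 (Function('f')(j) = Add(-4, -5) = -9)
Mul(Mul(8, Function('f')(Function('H')(-5, 0))), Pow(Function('Q')(-25, 32), -1)) = Mul(Mul(8, -9), Pow(Add(-3, Mul(55, -25)), -1)) = Mul(-72, Pow(Add(-3, -1375), -1)) = Mul(-72, Pow(-1378, -1)) = Mul(-72, Rational(-1, 1378)) = Rational(36, 689)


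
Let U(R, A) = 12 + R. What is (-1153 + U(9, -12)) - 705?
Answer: -1837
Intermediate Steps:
(-1153 + U(9, -12)) - 705 = (-1153 + (12 + 9)) - 705 = (-1153 + 21) - 705 = -1132 - 705 = -1837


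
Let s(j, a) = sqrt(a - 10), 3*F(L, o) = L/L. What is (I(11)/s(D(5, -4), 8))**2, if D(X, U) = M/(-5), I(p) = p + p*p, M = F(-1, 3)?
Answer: -8712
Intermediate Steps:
F(L, o) = 1/3 (F(L, o) = (L/L)/3 = (1/3)*1 = 1/3)
M = 1/3 ≈ 0.33333
I(p) = p + p**2
D(X, U) = -1/15 (D(X, U) = (1/3)/(-5) = (1/3)*(-1/5) = -1/15)
s(j, a) = sqrt(-10 + a)
(I(11)/s(D(5, -4), 8))**2 = ((11*(1 + 11))/(sqrt(-10 + 8)))**2 = ((11*12)/(sqrt(-2)))**2 = (132/((I*sqrt(2))))**2 = (132*(-I*sqrt(2)/2))**2 = (-66*I*sqrt(2))**2 = -8712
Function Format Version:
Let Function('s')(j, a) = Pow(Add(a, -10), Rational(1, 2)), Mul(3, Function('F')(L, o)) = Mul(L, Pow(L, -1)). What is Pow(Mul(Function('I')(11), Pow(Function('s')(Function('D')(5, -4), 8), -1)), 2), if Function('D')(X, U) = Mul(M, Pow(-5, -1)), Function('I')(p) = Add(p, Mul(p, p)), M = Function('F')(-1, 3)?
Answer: -8712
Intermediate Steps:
Function('F')(L, o) = Rational(1, 3) (Function('F')(L, o) = Mul(Rational(1, 3), Mul(L, Pow(L, -1))) = Mul(Rational(1, 3), 1) = Rational(1, 3))
M = Rational(1, 3) ≈ 0.33333
Function('I')(p) = Add(p, Pow(p, 2))
Function('D')(X, U) = Rational(-1, 15) (Function('D')(X, U) = Mul(Rational(1, 3), Pow(-5, -1)) = Mul(Rational(1, 3), Rational(-1, 5)) = Rational(-1, 15))
Function('s')(j, a) = Pow(Add(-10, a), Rational(1, 2))
Pow(Mul(Function('I')(11), Pow(Function('s')(Function('D')(5, -4), 8), -1)), 2) = Pow(Mul(Mul(11, Add(1, 11)), Pow(Pow(Add(-10, 8), Rational(1, 2)), -1)), 2) = Pow(Mul(Mul(11, 12), Pow(Pow(-2, Rational(1, 2)), -1)), 2) = Pow(Mul(132, Pow(Mul(I, Pow(2, Rational(1, 2))), -1)), 2) = Pow(Mul(132, Mul(Rational(-1, 2), I, Pow(2, Rational(1, 2)))), 2) = Pow(Mul(-66, I, Pow(2, Rational(1, 2))), 2) = -8712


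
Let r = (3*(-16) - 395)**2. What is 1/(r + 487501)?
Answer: 1/683750 ≈ 1.4625e-6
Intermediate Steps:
r = 196249 (r = (-48 - 395)**2 = (-443)**2 = 196249)
1/(r + 487501) = 1/(196249 + 487501) = 1/683750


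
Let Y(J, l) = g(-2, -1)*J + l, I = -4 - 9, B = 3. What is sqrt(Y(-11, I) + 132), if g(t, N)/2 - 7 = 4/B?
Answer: I*sqrt(579)/3 ≈ 8.0208*I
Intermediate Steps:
I = -13
g(t, N) = 50/3 (g(t, N) = 14 + 2*(4/3) = 14 + 8/3 = 50/3)
Y(J, l) = l + 50*J/3 (Y(J, l) = 50*J/3 + l = l + 50*J/3)
sqrt(Y(-11, I) + 132) = sqrt((-13 + (50/3)*(-11)) + 132) = sqrt((-13 - 550/3) + 132) = sqrt(-589/3 + 132) = sqrt(-193/3) = I*sqrt(579)/3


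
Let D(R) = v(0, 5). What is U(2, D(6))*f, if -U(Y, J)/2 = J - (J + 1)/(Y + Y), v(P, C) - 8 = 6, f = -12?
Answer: 246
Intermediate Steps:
v(P, C) = 14 (v(P, C) = 8 + 6 = 14)
D(R) = 14
U(Y, J) = -2*J + (1 + J)/Y (U(Y, J) = -2*(J - (J + 1)/(Y + Y)) = -2*(J - (1 + J)/(2*Y)) = -2*J + (1 + J)/Y)
U(2, D(6))*f = ((1 + 14 - 2*14*2)/2)*(-12) = ((1 + 14 - 56)/2)*(-12) = ((½)*(-41))*(-12) = -41/2*(-12) = 246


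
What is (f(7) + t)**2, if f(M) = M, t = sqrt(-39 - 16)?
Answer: (7 + I*sqrt(55))**2 ≈ -6.0 + 103.83*I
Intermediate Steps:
t = I*sqrt(55) (t = sqrt(-55) = I*sqrt(55) ≈ 7.4162*I)
(f(7) + t)**2 = (7 + I*sqrt(55))**2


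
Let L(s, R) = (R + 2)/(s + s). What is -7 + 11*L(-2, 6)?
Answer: -29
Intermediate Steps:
L(s, R) = (2 + R)/(2*s) (L(s, R) = (2 + R)/((2*s)) = (2 + R)*(1/(2*s)) = (2 + R)/(2*s))
-7 + 11*L(-2, 6) = -7 + 11*((1/2)*(2 + 6)/(-2)) = -7 + 11*((1/2)*(-1/2)*8) = -7 + 11*(-2) = -7 - 22 = -29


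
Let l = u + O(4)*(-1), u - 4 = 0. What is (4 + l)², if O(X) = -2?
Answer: 100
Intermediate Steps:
u = 4 (u = 4 + 0 = 4)
l = 6 (l = 4 - 2*(-1) = 4 + 2 = 6)
(4 + l)² = (4 + 6)² = 10² = 100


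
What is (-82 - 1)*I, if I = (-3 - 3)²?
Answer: -2988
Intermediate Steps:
I = 36 (I = (-6)² = 36)
(-82 - 1)*I = (-82 - 1)*36 = -83*36 = -2988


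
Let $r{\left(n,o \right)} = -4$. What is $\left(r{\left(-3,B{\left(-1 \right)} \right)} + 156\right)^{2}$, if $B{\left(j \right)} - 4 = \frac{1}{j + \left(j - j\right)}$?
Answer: $23104$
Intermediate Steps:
$B{\left(j \right)} = 4 + \frac{1}{j}$ ($B{\left(j \right)} = 4 + \frac{1}{j + \left(j - j\right)} = 4 + \frac{1}{j + 0} = 4 + \frac{1}{j}$)
$\left(r{\left(-3,B{\left(-1 \right)} \right)} + 156\right)^{2} = \left(-4 + 156\right)^{2} = 152^{2} = 23104$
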